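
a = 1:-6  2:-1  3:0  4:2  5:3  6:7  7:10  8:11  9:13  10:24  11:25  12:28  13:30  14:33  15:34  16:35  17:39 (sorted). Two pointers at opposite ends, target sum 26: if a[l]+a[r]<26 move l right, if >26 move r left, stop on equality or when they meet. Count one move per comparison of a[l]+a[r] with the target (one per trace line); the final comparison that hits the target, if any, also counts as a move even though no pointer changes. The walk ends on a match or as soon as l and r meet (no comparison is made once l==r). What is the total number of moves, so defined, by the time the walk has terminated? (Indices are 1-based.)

11 moves

[1,17] -6+39=33 >26 → r--
[1,16] -6+35=29 >26 → r--
[1,15] -6+34=28 >26 → r--
[1,14] -6+33=27 >26 → r--
[1,13] -6+30=24 <26 → l++
[2,13] -1+30=29 >26 → r--
[2,12] -1+28=27 >26 → r--
[2,11] -1+25=24 <26 → l++
[3,11] 0+25=25 <26 → l++
[4,11] 2+25=27 >26 → r--
[4,10] 2+24=26 → found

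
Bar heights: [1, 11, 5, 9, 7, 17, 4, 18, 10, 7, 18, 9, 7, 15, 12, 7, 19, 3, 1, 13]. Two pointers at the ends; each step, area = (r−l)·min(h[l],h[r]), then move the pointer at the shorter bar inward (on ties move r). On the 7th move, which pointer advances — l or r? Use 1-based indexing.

r

[1,20] min(1,13)*19=19 best=19 * → l++
[2,20] min(11,13)*18=198 best=198 * → l++
[3,20] min(5,13)*17=85 best=198 → l++
[4,20] min(9,13)*16=144 best=198 → l++
[5,20] min(7,13)*15=105 best=198 → l++
[6,20] min(17,13)*14=182 best=198 → r--
[6,19] min(17,1)*13=13 best=198 → r--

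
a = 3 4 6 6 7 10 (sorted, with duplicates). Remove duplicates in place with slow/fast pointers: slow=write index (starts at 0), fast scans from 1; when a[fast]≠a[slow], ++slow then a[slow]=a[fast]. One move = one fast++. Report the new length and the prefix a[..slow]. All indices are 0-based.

length 5; prefix = [3, 4, 6, 7, 10]

(s=0,f=1) a[fast]=4≠a[slow]=3 write a[1]=4 → slow++,fast++
(s=1,f=2) a[fast]=6≠a[slow]=4 write a[2]=6 → slow++,fast++
(s=2,f=3) a[fast]=6=a[slow] dup → fast++
(s=2,f=4) a[fast]=7≠a[slow]=6 write a[3]=7 → slow++,fast++
(s=3,f=5) a[fast]=10≠a[slow]=7 write a[4]=10 → slow++,fast++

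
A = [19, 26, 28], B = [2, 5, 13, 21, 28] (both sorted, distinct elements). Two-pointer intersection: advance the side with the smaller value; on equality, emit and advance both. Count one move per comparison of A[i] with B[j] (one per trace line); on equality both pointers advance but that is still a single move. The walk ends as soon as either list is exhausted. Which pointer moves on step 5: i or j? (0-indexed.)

i=0 j=0: 19>2, j++
i=0 j=1: 19>5, j++
i=0 j=2: 19>13, j++
i=0 j=3: 19<21, i++
i=1 j=3: 26>21, j++

j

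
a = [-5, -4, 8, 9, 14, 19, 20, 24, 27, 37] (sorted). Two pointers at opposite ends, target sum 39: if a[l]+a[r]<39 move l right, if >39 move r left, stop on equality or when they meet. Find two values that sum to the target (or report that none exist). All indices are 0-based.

(19, 20)

l=0 r=9: -5+37=32 <39, l++
l=1 r=9: -4+37=33 <39, l++
l=2 r=9: 8+37=45 >39, r--
l=2 r=8: 8+27=35 <39, l++
l=3 r=8: 9+27=36 <39, l++
l=4 r=8: 14+27=41 >39, r--
l=4 r=7: 14+24=38 <39, l++
l=5 r=7: 19+24=43 >39, r--
l=5 r=6: 19+20=39, found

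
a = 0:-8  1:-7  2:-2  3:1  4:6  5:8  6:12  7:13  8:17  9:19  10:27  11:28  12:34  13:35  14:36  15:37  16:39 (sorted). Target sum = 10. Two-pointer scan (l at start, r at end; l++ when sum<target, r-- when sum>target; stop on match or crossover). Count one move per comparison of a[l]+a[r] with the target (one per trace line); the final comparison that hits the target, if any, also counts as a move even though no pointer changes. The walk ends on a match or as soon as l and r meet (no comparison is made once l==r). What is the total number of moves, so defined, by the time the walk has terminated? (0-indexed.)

[0,16] -8+39=31 >10 → r--
[0,15] -8+37=29 >10 → r--
[0,14] -8+36=28 >10 → r--
[0,13] -8+35=27 >10 → r--
[0,12] -8+34=26 >10 → r--
[0,11] -8+28=20 >10 → r--
[0,10] -8+27=19 >10 → r--
[0,9] -8+19=11 >10 → r--
[0,8] -8+17=9 <10 → l++
[1,8] -7+17=10 → found

10 moves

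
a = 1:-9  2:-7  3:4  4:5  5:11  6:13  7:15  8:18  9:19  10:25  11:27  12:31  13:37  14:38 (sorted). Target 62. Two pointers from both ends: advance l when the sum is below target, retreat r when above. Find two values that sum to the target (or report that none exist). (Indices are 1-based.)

l=1 r=14: -9+38=29 <62, l++
l=2 r=14: -7+38=31 <62, l++
l=3 r=14: 4+38=42 <62, l++
l=4 r=14: 5+38=43 <62, l++
l=5 r=14: 11+38=49 <62, l++
l=6 r=14: 13+38=51 <62, l++
l=7 r=14: 15+38=53 <62, l++
l=8 r=14: 18+38=56 <62, l++
l=9 r=14: 19+38=57 <62, l++
l=10 r=14: 25+38=63 >62, r--
l=10 r=13: 25+37=62, found

(25, 37)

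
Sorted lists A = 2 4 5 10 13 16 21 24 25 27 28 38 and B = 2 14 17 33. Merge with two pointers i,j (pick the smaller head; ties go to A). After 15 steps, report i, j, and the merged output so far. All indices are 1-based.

i=1 j=1: A[i]=2<=B[j]=2 take 2, i++
i=2 j=1: A[i]=4>B[j]=2 take 2, j++
i=2 j=2: A[i]=4<=B[j]=14 take 4, i++
i=3 j=2: A[i]=5<=B[j]=14 take 5, i++
i=4 j=2: A[i]=10<=B[j]=14 take 10, i++
i=5 j=2: A[i]=13<=B[j]=14 take 13, i++
i=6 j=2: A[i]=16>B[j]=14 take 14, j++
i=6 j=3: A[i]=16<=B[j]=17 take 16, i++
i=7 j=3: A[i]=21>B[j]=17 take 17, j++
i=7 j=4: A[i]=21<=B[j]=33 take 21, i++
i=8 j=4: A[i]=24<=B[j]=33 take 24, i++
i=9 j=4: A[i]=25<=B[j]=33 take 25, i++
i=10 j=4: A[i]=27<=B[j]=33 take 27, i++
i=11 j=4: A[i]=28<=B[j]=33 take 28, i++
i=12 j=4: A[i]=38>B[j]=33 take 33, j++

i=12, j=5, merged so far=[2, 2, 4, 5, 10, 13, 14, 16, 17, 21, 24, 25, 27, 28, 33]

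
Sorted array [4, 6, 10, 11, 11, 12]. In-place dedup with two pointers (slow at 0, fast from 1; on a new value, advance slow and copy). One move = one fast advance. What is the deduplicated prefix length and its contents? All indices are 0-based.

slow=0 fast=1: a[fast]=6≠a[slow]=4 write a[1]=6, slow++,fast++
slow=1 fast=2: a[fast]=10≠a[slow]=6 write a[2]=10, slow++,fast++
slow=2 fast=3: a[fast]=11≠a[slow]=10 write a[3]=11, slow++,fast++
slow=3 fast=4: a[fast]=11=a[slow] dup, fast++
slow=3 fast=5: a[fast]=12≠a[slow]=11 write a[4]=12, slow++,fast++

length 5; prefix = [4, 6, 10, 11, 12]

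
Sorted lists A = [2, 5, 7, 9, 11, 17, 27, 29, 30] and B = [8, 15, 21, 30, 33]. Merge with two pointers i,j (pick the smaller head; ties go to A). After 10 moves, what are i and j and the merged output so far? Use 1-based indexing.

i=8, j=4, merged so far=[2, 5, 7, 8, 9, 11, 15, 17, 21, 27]

[i=1,j=1] A[i]=2<=B[j]=8 take 2 → i++
[i=2,j=1] A[i]=5<=B[j]=8 take 5 → i++
[i=3,j=1] A[i]=7<=B[j]=8 take 7 → i++
[i=4,j=1] A[i]=9>B[j]=8 take 8 → j++
[i=4,j=2] A[i]=9<=B[j]=15 take 9 → i++
[i=5,j=2] A[i]=11<=B[j]=15 take 11 → i++
[i=6,j=2] A[i]=17>B[j]=15 take 15 → j++
[i=6,j=3] A[i]=17<=B[j]=21 take 17 → i++
[i=7,j=3] A[i]=27>B[j]=21 take 21 → j++
[i=7,j=4] A[i]=27<=B[j]=30 take 27 → i++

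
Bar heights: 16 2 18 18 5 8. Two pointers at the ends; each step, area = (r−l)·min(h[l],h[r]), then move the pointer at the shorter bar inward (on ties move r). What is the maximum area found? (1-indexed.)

l=1 r=6: min(16,8)*5=40 best=40 *, r--
l=1 r=5: min(16,5)*4=20 best=40, r--
l=1 r=4: min(16,18)*3=48 best=48 *, l++
l=2 r=4: min(2,18)*2=4 best=48, l++
l=3 r=4: min(18,18)*1=18 best=48, r--

max area = 48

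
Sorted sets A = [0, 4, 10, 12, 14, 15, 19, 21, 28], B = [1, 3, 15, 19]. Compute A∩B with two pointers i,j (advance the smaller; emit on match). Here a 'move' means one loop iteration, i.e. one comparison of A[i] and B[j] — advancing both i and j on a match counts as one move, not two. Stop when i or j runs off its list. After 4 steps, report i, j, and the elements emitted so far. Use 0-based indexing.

[i=0,j=0] 0<1 → i++
[i=1,j=0] 4>1 → j++
[i=1,j=1] 4>3 → j++
[i=1,j=2] 4<15 → i++

i=2, j=2, emitted=[]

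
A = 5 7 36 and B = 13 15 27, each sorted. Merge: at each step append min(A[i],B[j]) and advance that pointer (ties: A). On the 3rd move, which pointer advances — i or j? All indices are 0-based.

j

[i=0,j=0] A[i]=5<=B[j]=13 take 5 → i++
[i=1,j=0] A[i]=7<=B[j]=13 take 7 → i++
[i=2,j=0] A[i]=36>B[j]=13 take 13 → j++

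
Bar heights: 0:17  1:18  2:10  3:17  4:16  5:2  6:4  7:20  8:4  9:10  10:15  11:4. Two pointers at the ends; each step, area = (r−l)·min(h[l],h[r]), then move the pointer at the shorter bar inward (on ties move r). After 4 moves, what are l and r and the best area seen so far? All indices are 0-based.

l=0, r=7, best area=150

l=0 r=11: min(17,4)*11=44 best=44 *, r--
l=0 r=10: min(17,15)*10=150 best=150 *, r--
l=0 r=9: min(17,10)*9=90 best=150, r--
l=0 r=8: min(17,4)*8=32 best=150, r--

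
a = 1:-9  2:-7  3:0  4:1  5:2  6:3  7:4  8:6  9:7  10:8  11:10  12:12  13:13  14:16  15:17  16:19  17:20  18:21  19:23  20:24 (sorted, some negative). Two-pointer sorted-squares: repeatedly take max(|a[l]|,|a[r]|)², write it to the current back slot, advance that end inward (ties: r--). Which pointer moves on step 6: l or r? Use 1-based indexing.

r

l=1 r=20: |-9|<=|24| out[20]=576, r--
l=1 r=19: |-9|<=|23| out[19]=529, r--
l=1 r=18: |-9|<=|21| out[18]=441, r--
l=1 r=17: |-9|<=|20| out[17]=400, r--
l=1 r=16: |-9|<=|19| out[16]=361, r--
l=1 r=15: |-9|<=|17| out[15]=289, r--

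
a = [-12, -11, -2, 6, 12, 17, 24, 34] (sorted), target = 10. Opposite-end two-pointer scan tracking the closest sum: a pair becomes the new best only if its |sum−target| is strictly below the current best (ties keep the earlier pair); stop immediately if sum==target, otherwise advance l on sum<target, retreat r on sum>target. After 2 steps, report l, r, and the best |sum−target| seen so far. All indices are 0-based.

l=0, r=5, best |Δ|=2

l=0 r=7: -12+34=22 d=12 *, r--
l=0 r=6: -12+24=12 d=2 *, r--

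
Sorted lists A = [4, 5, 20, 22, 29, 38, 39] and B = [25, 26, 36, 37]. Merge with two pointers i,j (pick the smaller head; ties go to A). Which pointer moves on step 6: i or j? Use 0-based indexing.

[i=0,j=0] A[i]=4<=B[j]=25 take 4 → i++
[i=1,j=0] A[i]=5<=B[j]=25 take 5 → i++
[i=2,j=0] A[i]=20<=B[j]=25 take 20 → i++
[i=3,j=0] A[i]=22<=B[j]=25 take 22 → i++
[i=4,j=0] A[i]=29>B[j]=25 take 25 → j++
[i=4,j=1] A[i]=29>B[j]=26 take 26 → j++

j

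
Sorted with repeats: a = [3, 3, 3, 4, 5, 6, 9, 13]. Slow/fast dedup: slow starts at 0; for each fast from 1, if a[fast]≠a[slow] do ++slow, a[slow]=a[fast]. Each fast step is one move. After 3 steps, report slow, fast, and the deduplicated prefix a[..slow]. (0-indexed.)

(s=0,f=1) a[fast]=3=a[slow] dup → fast++
(s=0,f=2) a[fast]=3=a[slow] dup → fast++
(s=0,f=3) a[fast]=4≠a[slow]=3 write a[1]=4 → slow++,fast++

slow=1, fast=4, prefix=[3, 4]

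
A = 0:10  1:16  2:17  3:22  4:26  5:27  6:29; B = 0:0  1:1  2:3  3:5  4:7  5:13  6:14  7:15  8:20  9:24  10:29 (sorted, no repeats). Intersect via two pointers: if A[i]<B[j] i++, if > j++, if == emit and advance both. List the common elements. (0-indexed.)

intersection = [29]

[i=0,j=0] 10>0 → j++
[i=0,j=1] 10>1 → j++
[i=0,j=2] 10>3 → j++
[i=0,j=3] 10>5 → j++
[i=0,j=4] 10>7 → j++
[i=0,j=5] 10<13 → i++
[i=1,j=5] 16>13 → j++
[i=1,j=6] 16>14 → j++
[i=1,j=7] 16>15 → j++
[i=1,j=8] 16<20 → i++
[i=2,j=8] 17<20 → i++
[i=3,j=8] 22>20 → j++
[i=3,j=9] 22<24 → i++
[i=4,j=9] 26>24 → j++
[i=4,j=10] 26<29 → i++
[i=5,j=10] 27<29 → i++
[i=6,j=10] 29==29 emit → i++,j++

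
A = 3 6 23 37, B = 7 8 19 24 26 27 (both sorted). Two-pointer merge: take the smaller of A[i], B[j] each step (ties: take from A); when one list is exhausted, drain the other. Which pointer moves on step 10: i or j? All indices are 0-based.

i

i=0 j=0: A[i]=3<=B[j]=7 take 3, i++
i=1 j=0: A[i]=6<=B[j]=7 take 6, i++
i=2 j=0: A[i]=23>B[j]=7 take 7, j++
i=2 j=1: A[i]=23>B[j]=8 take 8, j++
i=2 j=2: A[i]=23>B[j]=19 take 19, j++
i=2 j=3: A[i]=23<=B[j]=24 take 23, i++
i=3 j=3: A[i]=37>B[j]=24 take 24, j++
i=3 j=4: A[i]=37>B[j]=26 take 26, j++
i=3 j=5: A[i]=37>B[j]=27 take 27, j++
i=3 j=6: B done, take A[i]=37, i++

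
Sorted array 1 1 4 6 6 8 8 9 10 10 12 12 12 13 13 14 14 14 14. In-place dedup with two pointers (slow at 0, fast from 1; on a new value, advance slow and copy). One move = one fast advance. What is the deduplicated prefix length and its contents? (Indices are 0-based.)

slow=0 fast=1: a[fast]=1=a[slow] dup, fast++
slow=0 fast=2: a[fast]=4≠a[slow]=1 write a[1]=4, slow++,fast++
slow=1 fast=3: a[fast]=6≠a[slow]=4 write a[2]=6, slow++,fast++
slow=2 fast=4: a[fast]=6=a[slow] dup, fast++
slow=2 fast=5: a[fast]=8≠a[slow]=6 write a[3]=8, slow++,fast++
slow=3 fast=6: a[fast]=8=a[slow] dup, fast++
slow=3 fast=7: a[fast]=9≠a[slow]=8 write a[4]=9, slow++,fast++
slow=4 fast=8: a[fast]=10≠a[slow]=9 write a[5]=10, slow++,fast++
slow=5 fast=9: a[fast]=10=a[slow] dup, fast++
slow=5 fast=10: a[fast]=12≠a[slow]=10 write a[6]=12, slow++,fast++
slow=6 fast=11: a[fast]=12=a[slow] dup, fast++
slow=6 fast=12: a[fast]=12=a[slow] dup, fast++
slow=6 fast=13: a[fast]=13≠a[slow]=12 write a[7]=13, slow++,fast++
slow=7 fast=14: a[fast]=13=a[slow] dup, fast++
slow=7 fast=15: a[fast]=14≠a[slow]=13 write a[8]=14, slow++,fast++
slow=8 fast=16: a[fast]=14=a[slow] dup, fast++
slow=8 fast=17: a[fast]=14=a[slow] dup, fast++
slow=8 fast=18: a[fast]=14=a[slow] dup, fast++

length 9; prefix = [1, 4, 6, 8, 9, 10, 12, 13, 14]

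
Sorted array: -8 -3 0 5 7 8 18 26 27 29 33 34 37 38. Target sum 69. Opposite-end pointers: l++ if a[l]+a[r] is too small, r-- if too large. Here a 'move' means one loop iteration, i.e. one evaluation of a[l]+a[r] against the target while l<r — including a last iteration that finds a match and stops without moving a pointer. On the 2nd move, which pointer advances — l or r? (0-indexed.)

[0,13] -8+38=30 <69 → l++
[1,13] -3+38=35 <69 → l++

l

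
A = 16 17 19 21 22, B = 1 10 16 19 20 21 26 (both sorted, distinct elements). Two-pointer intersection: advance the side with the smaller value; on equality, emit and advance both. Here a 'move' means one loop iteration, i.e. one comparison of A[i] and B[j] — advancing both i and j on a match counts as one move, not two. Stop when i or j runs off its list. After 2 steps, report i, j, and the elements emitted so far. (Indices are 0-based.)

[i=0,j=0] 16>1 → j++
[i=0,j=1] 16>10 → j++

i=0, j=2, emitted=[]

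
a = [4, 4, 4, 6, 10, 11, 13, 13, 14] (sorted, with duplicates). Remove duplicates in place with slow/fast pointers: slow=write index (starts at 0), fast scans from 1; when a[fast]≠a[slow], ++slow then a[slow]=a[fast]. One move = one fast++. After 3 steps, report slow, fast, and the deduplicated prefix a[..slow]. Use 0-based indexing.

slow=1, fast=4, prefix=[4, 6]

slow=0 fast=1: a[fast]=4=a[slow] dup, fast++
slow=0 fast=2: a[fast]=4=a[slow] dup, fast++
slow=0 fast=3: a[fast]=6≠a[slow]=4 write a[1]=6, slow++,fast++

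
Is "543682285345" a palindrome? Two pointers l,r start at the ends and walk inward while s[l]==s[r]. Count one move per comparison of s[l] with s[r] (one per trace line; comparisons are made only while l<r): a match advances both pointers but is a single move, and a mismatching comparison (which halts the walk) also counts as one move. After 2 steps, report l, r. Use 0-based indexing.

l=2, r=9

[0,11] '5'=='5' → l++,r--
[1,10] '4'=='4' → l++,r--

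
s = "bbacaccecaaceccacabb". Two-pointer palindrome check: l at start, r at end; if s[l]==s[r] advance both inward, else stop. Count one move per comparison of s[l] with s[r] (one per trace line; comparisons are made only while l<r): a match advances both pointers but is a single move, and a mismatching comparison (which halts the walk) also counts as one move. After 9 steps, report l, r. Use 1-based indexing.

[1,20] 'b'=='b' → l++,r--
[2,19] 'b'=='b' → l++,r--
[3,18] 'a'=='a' → l++,r--
[4,17] 'c'=='c' → l++,r--
[5,16] 'a'=='a' → l++,r--
[6,15] 'c'=='c' → l++,r--
[7,14] 'c'=='c' → l++,r--
[8,13] 'e'=='e' → l++,r--
[9,12] 'c'=='c' → l++,r--

l=10, r=11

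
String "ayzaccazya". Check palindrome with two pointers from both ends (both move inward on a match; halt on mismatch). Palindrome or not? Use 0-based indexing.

palindrome

[0,9] 'a'=='a' → l++,r--
[1,8] 'y'=='y' → l++,r--
[2,7] 'z'=='z' → l++,r--
[3,6] 'a'=='a' → l++,r--
[4,5] 'c'=='c' → l++,r--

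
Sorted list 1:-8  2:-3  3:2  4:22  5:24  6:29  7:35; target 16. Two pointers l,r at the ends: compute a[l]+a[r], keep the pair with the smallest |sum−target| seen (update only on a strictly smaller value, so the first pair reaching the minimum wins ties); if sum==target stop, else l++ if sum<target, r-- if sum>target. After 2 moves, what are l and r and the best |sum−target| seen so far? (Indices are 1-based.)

[1,7] -8+35=27 d=11 * → r--
[1,6] -8+29=21 d=5 * → r--

l=1, r=5, best |Δ|=5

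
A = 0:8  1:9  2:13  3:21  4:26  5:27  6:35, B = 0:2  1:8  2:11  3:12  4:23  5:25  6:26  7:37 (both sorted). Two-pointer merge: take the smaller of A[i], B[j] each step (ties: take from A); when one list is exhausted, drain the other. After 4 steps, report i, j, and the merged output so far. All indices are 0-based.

i=2, j=2, merged so far=[2, 8, 8, 9]

[i=0,j=0] A[i]=8>B[j]=2 take 2 → j++
[i=0,j=1] A[i]=8<=B[j]=8 take 8 → i++
[i=1,j=1] A[i]=9>B[j]=8 take 8 → j++
[i=1,j=2] A[i]=9<=B[j]=11 take 9 → i++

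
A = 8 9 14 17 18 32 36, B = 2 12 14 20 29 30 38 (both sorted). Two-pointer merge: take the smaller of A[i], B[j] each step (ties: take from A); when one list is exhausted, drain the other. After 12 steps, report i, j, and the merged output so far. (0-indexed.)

i=6, j=6, merged so far=[2, 8, 9, 12, 14, 14, 17, 18, 20, 29, 30, 32]

i=0 j=0: A[i]=8>B[j]=2 take 2, j++
i=0 j=1: A[i]=8<=B[j]=12 take 8, i++
i=1 j=1: A[i]=9<=B[j]=12 take 9, i++
i=2 j=1: A[i]=14>B[j]=12 take 12, j++
i=2 j=2: A[i]=14<=B[j]=14 take 14, i++
i=3 j=2: A[i]=17>B[j]=14 take 14, j++
i=3 j=3: A[i]=17<=B[j]=20 take 17, i++
i=4 j=3: A[i]=18<=B[j]=20 take 18, i++
i=5 j=3: A[i]=32>B[j]=20 take 20, j++
i=5 j=4: A[i]=32>B[j]=29 take 29, j++
i=5 j=5: A[i]=32>B[j]=30 take 30, j++
i=5 j=6: A[i]=32<=B[j]=38 take 32, i++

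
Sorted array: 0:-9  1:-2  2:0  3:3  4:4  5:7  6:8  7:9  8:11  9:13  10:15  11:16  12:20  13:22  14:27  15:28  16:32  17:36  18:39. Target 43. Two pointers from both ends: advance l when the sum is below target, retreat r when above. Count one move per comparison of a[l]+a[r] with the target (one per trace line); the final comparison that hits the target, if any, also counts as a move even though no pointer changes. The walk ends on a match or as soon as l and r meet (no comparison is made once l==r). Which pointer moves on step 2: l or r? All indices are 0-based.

l=0 r=18: -9+39=30 <43, l++
l=1 r=18: -2+39=37 <43, l++

l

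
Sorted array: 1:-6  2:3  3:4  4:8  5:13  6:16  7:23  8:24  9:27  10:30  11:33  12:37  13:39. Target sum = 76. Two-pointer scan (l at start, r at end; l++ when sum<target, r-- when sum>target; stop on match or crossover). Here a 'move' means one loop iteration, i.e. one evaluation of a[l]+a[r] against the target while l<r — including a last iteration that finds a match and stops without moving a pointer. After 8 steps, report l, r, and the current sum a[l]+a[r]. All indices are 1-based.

l=9, r=13, sum=66

l=1 r=13: -6+39=33 <76, l++
l=2 r=13: 3+39=42 <76, l++
l=3 r=13: 4+39=43 <76, l++
l=4 r=13: 8+39=47 <76, l++
l=5 r=13: 13+39=52 <76, l++
l=6 r=13: 16+39=55 <76, l++
l=7 r=13: 23+39=62 <76, l++
l=8 r=13: 24+39=63 <76, l++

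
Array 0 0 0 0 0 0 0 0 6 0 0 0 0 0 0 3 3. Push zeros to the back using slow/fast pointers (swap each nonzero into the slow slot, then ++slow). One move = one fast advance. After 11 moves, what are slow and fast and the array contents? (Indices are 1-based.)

(s=1,f=1) a[fast]=0 → fast++
(s=1,f=2) a[fast]=0 → fast++
(s=1,f=3) a[fast]=0 → fast++
(s=1,f=4) a[fast]=0 → fast++
(s=1,f=5) a[fast]=0 → fast++
(s=1,f=6) a[fast]=0 → fast++
(s=1,f=7) a[fast]=0 → fast++
(s=1,f=8) a[fast]=0 → fast++
(s=1,f=9) a[fast]=6≠0 swap→a[1]=6 → slow++,fast++
(s=2,f=10) a[fast]=0 → fast++
(s=2,f=11) a[fast]=0 → fast++

slow=2, fast=12, a=[6, 0, 0, 0, 0, 0, 0, 0, 0, 0, 0, 0, 0, 0, 0, 3, 3]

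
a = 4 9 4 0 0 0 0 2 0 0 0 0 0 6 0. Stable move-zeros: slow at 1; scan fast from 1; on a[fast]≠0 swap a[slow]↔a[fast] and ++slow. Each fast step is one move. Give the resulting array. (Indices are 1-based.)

(s=1,f=1) a[fast]=4≠0 swap→a[1]=4 → slow++,fast++
(s=2,f=2) a[fast]=9≠0 swap→a[2]=9 → slow++,fast++
(s=3,f=3) a[fast]=4≠0 swap→a[3]=4 → slow++,fast++
(s=4,f=4) a[fast]=0 → fast++
(s=4,f=5) a[fast]=0 → fast++
(s=4,f=6) a[fast]=0 → fast++
(s=4,f=7) a[fast]=0 → fast++
(s=4,f=8) a[fast]=2≠0 swap→a[4]=2 → slow++,fast++
(s=5,f=9) a[fast]=0 → fast++
(s=5,f=10) a[fast]=0 → fast++
(s=5,f=11) a[fast]=0 → fast++
(s=5,f=12) a[fast]=0 → fast++
(s=5,f=13) a[fast]=0 → fast++
(s=5,f=14) a[fast]=6≠0 swap→a[5]=6 → slow++,fast++
(s=6,f=15) a[fast]=0 → fast++

[4, 9, 4, 2, 6, 0, 0, 0, 0, 0, 0, 0, 0, 0, 0]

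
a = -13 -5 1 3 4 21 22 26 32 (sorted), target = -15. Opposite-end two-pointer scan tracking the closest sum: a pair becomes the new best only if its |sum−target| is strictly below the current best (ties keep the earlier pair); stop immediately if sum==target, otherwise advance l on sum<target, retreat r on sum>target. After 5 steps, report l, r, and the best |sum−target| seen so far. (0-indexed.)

l=0, r=3, best |Δ|=6

[0,8] -13+32=19 d=34 * → r--
[0,7] -13+26=13 d=28 * → r--
[0,6] -13+22=9 d=24 * → r--
[0,5] -13+21=8 d=23 * → r--
[0,4] -13+4=-9 d=6 * → r--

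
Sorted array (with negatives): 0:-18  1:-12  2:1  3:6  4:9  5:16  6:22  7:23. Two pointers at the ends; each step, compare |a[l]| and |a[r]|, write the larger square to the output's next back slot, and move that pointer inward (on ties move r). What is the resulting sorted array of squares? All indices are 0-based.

[1, 36, 81, 144, 256, 324, 484, 529]

[0,7] |-18|<=|23| out[7]=529 → r--
[0,6] |-18|<=|22| out[6]=484 → r--
[0,5] |-18|>|16| out[5]=324 → l++
[1,5] |-12|<=|16| out[4]=256 → r--
[1,4] |-12|>|9| out[3]=144 → l++
[2,4] |1|<=|9| out[2]=81 → r--
[2,3] |1|<=|6| out[1]=36 → r--
[2,2] |1|<=|1| out[0]=1 → r--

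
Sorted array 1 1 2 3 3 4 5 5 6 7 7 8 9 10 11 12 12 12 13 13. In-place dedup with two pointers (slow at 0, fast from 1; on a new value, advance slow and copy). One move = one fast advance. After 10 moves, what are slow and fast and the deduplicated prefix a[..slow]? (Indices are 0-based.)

(s=0,f=1) a[fast]=1=a[slow] dup → fast++
(s=0,f=2) a[fast]=2≠a[slow]=1 write a[1]=2 → slow++,fast++
(s=1,f=3) a[fast]=3≠a[slow]=2 write a[2]=3 → slow++,fast++
(s=2,f=4) a[fast]=3=a[slow] dup → fast++
(s=2,f=5) a[fast]=4≠a[slow]=3 write a[3]=4 → slow++,fast++
(s=3,f=6) a[fast]=5≠a[slow]=4 write a[4]=5 → slow++,fast++
(s=4,f=7) a[fast]=5=a[slow] dup → fast++
(s=4,f=8) a[fast]=6≠a[slow]=5 write a[5]=6 → slow++,fast++
(s=5,f=9) a[fast]=7≠a[slow]=6 write a[6]=7 → slow++,fast++
(s=6,f=10) a[fast]=7=a[slow] dup → fast++

slow=6, fast=11, prefix=[1, 2, 3, 4, 5, 6, 7]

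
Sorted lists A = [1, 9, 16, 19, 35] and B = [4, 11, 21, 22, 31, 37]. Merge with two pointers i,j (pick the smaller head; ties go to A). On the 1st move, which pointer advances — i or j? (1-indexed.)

i

i=1 j=1: A[i]=1<=B[j]=4 take 1, i++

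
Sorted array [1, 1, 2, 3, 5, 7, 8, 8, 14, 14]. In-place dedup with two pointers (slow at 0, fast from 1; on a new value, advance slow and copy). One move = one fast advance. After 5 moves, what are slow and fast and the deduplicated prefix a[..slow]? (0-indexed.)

slow=0 fast=1: a[fast]=1=a[slow] dup, fast++
slow=0 fast=2: a[fast]=2≠a[slow]=1 write a[1]=2, slow++,fast++
slow=1 fast=3: a[fast]=3≠a[slow]=2 write a[2]=3, slow++,fast++
slow=2 fast=4: a[fast]=5≠a[slow]=3 write a[3]=5, slow++,fast++
slow=3 fast=5: a[fast]=7≠a[slow]=5 write a[4]=7, slow++,fast++

slow=4, fast=6, prefix=[1, 2, 3, 5, 7]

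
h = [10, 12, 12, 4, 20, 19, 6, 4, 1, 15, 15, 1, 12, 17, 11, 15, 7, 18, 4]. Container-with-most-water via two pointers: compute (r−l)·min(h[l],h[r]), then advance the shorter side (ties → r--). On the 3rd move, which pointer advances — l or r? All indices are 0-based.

l

[0,18] min(10,4)*18=72 best=72 * → r--
[0,17] min(10,18)*17=170 best=170 * → l++
[1,17] min(12,18)*16=192 best=192 * → l++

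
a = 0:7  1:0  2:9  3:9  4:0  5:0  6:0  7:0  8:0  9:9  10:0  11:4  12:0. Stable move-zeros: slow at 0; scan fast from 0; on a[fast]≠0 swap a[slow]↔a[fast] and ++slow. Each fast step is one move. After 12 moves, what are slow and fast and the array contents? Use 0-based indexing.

(s=0,f=0) a[fast]=7≠0 swap→a[0]=7 → slow++,fast++
(s=1,f=1) a[fast]=0 → fast++
(s=1,f=2) a[fast]=9≠0 swap→a[1]=9 → slow++,fast++
(s=2,f=3) a[fast]=9≠0 swap→a[2]=9 → slow++,fast++
(s=3,f=4) a[fast]=0 → fast++
(s=3,f=5) a[fast]=0 → fast++
(s=3,f=6) a[fast]=0 → fast++
(s=3,f=7) a[fast]=0 → fast++
(s=3,f=8) a[fast]=0 → fast++
(s=3,f=9) a[fast]=9≠0 swap→a[3]=9 → slow++,fast++
(s=4,f=10) a[fast]=0 → fast++
(s=4,f=11) a[fast]=4≠0 swap→a[4]=4 → slow++,fast++

slow=5, fast=12, a=[7, 9, 9, 9, 4, 0, 0, 0, 0, 0, 0, 0, 0]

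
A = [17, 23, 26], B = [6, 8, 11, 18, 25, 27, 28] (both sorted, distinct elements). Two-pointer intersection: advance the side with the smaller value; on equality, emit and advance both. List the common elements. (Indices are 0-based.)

intersection = []

i=0 j=0: 17>6, j++
i=0 j=1: 17>8, j++
i=0 j=2: 17>11, j++
i=0 j=3: 17<18, i++
i=1 j=3: 23>18, j++
i=1 j=4: 23<25, i++
i=2 j=4: 26>25, j++
i=2 j=5: 26<27, i++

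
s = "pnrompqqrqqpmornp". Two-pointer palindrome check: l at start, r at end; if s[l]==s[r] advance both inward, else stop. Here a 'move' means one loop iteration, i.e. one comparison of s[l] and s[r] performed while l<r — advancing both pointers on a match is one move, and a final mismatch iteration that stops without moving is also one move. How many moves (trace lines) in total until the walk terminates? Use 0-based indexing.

8 moves

l=0 r=16: 'p'=='p', l++,r--
l=1 r=15: 'n'=='n', l++,r--
l=2 r=14: 'r'=='r', l++,r--
l=3 r=13: 'o'=='o', l++,r--
l=4 r=12: 'm'=='m', l++,r--
l=5 r=11: 'p'=='p', l++,r--
l=6 r=10: 'q'=='q', l++,r--
l=7 r=9: 'q'=='q', l++,r--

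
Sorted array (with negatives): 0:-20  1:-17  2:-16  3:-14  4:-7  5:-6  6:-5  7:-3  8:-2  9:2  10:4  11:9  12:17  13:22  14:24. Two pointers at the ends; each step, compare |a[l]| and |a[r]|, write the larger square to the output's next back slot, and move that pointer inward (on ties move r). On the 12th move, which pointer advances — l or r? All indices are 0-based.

l=0 r=14: |-20|<=|24| out[14]=576, r--
l=0 r=13: |-20|<=|22| out[13]=484, r--
l=0 r=12: |-20|>|17| out[12]=400, l++
l=1 r=12: |-17|<=|17| out[11]=289, r--
l=1 r=11: |-17|>|9| out[10]=289, l++
l=2 r=11: |-16|>|9| out[9]=256, l++
l=3 r=11: |-14|>|9| out[8]=196, l++
l=4 r=11: |-7|<=|9| out[7]=81, r--
l=4 r=10: |-7|>|4| out[6]=49, l++
l=5 r=10: |-6|>|4| out[5]=36, l++
l=6 r=10: |-5|>|4| out[4]=25, l++
l=7 r=10: |-3|<=|4| out[3]=16, r--

r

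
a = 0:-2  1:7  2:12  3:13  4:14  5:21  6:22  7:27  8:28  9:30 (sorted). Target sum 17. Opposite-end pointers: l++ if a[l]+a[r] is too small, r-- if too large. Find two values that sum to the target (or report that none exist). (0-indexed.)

no pair

[0,9] -2+30=28 >17 → r--
[0,8] -2+28=26 >17 → r--
[0,7] -2+27=25 >17 → r--
[0,6] -2+22=20 >17 → r--
[0,5] -2+21=19 >17 → r--
[0,4] -2+14=12 <17 → l++
[1,4] 7+14=21 >17 → r--
[1,3] 7+13=20 >17 → r--
[1,2] 7+12=19 >17 → r--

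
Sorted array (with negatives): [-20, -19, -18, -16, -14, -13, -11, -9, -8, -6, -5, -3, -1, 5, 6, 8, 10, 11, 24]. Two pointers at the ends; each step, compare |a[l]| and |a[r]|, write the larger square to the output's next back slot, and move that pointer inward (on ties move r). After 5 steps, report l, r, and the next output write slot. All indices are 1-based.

[1,19] |-20|<=|24| out[19]=576 → r--
[1,18] |-20|>|11| out[18]=400 → l++
[2,18] |-19|>|11| out[17]=361 → l++
[3,18] |-18|>|11| out[16]=324 → l++
[4,18] |-16|>|11| out[15]=256 → l++

l=5, r=18, next write slot=14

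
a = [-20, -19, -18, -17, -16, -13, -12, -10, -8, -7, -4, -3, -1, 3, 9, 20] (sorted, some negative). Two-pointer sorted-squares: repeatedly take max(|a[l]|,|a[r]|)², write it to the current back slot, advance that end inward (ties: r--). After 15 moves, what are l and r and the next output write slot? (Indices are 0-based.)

[0,15] |-20|<=|20| out[15]=400 → r--
[0,14] |-20|>|9| out[14]=400 → l++
[1,14] |-19|>|9| out[13]=361 → l++
[2,14] |-18|>|9| out[12]=324 → l++
[3,14] |-17|>|9| out[11]=289 → l++
[4,14] |-16|>|9| out[10]=256 → l++
[5,14] |-13|>|9| out[9]=169 → l++
[6,14] |-12|>|9| out[8]=144 → l++
[7,14] |-10|>|9| out[7]=100 → l++
[8,14] |-8|<=|9| out[6]=81 → r--
[8,13] |-8|>|3| out[5]=64 → l++
[9,13] |-7|>|3| out[4]=49 → l++
[10,13] |-4|>|3| out[3]=16 → l++
[11,13] |-3|<=|3| out[2]=9 → r--
[11,12] |-3|>|-1| out[1]=9 → l++

l=12, r=12, next write slot=0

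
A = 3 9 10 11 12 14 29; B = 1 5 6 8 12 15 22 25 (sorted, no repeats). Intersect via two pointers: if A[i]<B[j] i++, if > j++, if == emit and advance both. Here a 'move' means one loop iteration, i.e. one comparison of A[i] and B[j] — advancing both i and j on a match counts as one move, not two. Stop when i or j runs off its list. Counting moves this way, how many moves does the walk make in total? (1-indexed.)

i=1 j=1: 3>1, j++
i=1 j=2: 3<5, i++
i=2 j=2: 9>5, j++
i=2 j=3: 9>6, j++
i=2 j=4: 9>8, j++
i=2 j=5: 9<12, i++
i=3 j=5: 10<12, i++
i=4 j=5: 11<12, i++
i=5 j=5: 12==12 emit, i++,j++
i=6 j=6: 14<15, i++
i=7 j=6: 29>15, j++
i=7 j=7: 29>22, j++
i=7 j=8: 29>25, j++

13 moves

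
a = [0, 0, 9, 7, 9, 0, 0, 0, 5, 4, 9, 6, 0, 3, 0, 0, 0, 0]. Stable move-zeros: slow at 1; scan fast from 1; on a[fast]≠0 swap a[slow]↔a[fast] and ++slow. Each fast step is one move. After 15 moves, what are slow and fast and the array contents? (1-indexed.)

slow=9, fast=16, a=[9, 7, 9, 5, 4, 9, 6, 3, 0, 0, 0, 0, 0, 0, 0, 0, 0, 0]

(s=1,f=1) a[fast]=0 → fast++
(s=1,f=2) a[fast]=0 → fast++
(s=1,f=3) a[fast]=9≠0 swap→a[1]=9 → slow++,fast++
(s=2,f=4) a[fast]=7≠0 swap→a[2]=7 → slow++,fast++
(s=3,f=5) a[fast]=9≠0 swap→a[3]=9 → slow++,fast++
(s=4,f=6) a[fast]=0 → fast++
(s=4,f=7) a[fast]=0 → fast++
(s=4,f=8) a[fast]=0 → fast++
(s=4,f=9) a[fast]=5≠0 swap→a[4]=5 → slow++,fast++
(s=5,f=10) a[fast]=4≠0 swap→a[5]=4 → slow++,fast++
(s=6,f=11) a[fast]=9≠0 swap→a[6]=9 → slow++,fast++
(s=7,f=12) a[fast]=6≠0 swap→a[7]=6 → slow++,fast++
(s=8,f=13) a[fast]=0 → fast++
(s=8,f=14) a[fast]=3≠0 swap→a[8]=3 → slow++,fast++
(s=9,f=15) a[fast]=0 → fast++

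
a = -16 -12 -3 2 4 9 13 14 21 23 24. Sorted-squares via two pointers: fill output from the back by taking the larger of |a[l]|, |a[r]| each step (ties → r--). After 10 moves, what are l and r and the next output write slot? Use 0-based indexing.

l=3, r=3, next write slot=0

l=0 r=10: |-16|<=|24| out[10]=576, r--
l=0 r=9: |-16|<=|23| out[9]=529, r--
l=0 r=8: |-16|<=|21| out[8]=441, r--
l=0 r=7: |-16|>|14| out[7]=256, l++
l=1 r=7: |-12|<=|14| out[6]=196, r--
l=1 r=6: |-12|<=|13| out[5]=169, r--
l=1 r=5: |-12|>|9| out[4]=144, l++
l=2 r=5: |-3|<=|9| out[3]=81, r--
l=2 r=4: |-3|<=|4| out[2]=16, r--
l=2 r=3: |-3|>|2| out[1]=9, l++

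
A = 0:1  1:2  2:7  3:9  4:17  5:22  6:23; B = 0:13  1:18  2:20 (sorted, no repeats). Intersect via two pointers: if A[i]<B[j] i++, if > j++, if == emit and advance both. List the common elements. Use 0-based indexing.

intersection = []

[i=0,j=0] 1<13 → i++
[i=1,j=0] 2<13 → i++
[i=2,j=0] 7<13 → i++
[i=3,j=0] 9<13 → i++
[i=4,j=0] 17>13 → j++
[i=4,j=1] 17<18 → i++
[i=5,j=1] 22>18 → j++
[i=5,j=2] 22>20 → j++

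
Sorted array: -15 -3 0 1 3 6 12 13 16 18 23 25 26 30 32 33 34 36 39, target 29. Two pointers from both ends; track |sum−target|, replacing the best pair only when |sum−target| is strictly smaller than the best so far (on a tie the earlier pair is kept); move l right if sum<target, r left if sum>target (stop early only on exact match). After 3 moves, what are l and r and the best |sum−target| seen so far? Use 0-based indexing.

[0,18] -15+39=24 d=5 * → l++
[1,18] -3+39=36 d=7 → r--
[1,17] -3+36=33 d=4 * → r--

l=1, r=16, best |Δ|=4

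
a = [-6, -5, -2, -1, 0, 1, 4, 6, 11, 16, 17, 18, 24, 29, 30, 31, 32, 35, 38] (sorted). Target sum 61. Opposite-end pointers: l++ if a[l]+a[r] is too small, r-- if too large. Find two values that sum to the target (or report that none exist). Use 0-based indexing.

(29, 32)

[0,18] -6+38=32 <61 → l++
[1,18] -5+38=33 <61 → l++
[2,18] -2+38=36 <61 → l++
[3,18] -1+38=37 <61 → l++
[4,18] 0+38=38 <61 → l++
[5,18] 1+38=39 <61 → l++
[6,18] 4+38=42 <61 → l++
[7,18] 6+38=44 <61 → l++
[8,18] 11+38=49 <61 → l++
[9,18] 16+38=54 <61 → l++
[10,18] 17+38=55 <61 → l++
[11,18] 18+38=56 <61 → l++
[12,18] 24+38=62 >61 → r--
[12,17] 24+35=59 <61 → l++
[13,17] 29+35=64 >61 → r--
[13,16] 29+32=61 → found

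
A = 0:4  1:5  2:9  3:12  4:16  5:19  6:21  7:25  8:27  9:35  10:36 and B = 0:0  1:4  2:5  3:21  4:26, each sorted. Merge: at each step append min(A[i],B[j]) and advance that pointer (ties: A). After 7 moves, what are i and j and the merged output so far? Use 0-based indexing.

i=4, j=3, merged so far=[0, 4, 4, 5, 5, 9, 12]

i=0 j=0: A[i]=4>B[j]=0 take 0, j++
i=0 j=1: A[i]=4<=B[j]=4 take 4, i++
i=1 j=1: A[i]=5>B[j]=4 take 4, j++
i=1 j=2: A[i]=5<=B[j]=5 take 5, i++
i=2 j=2: A[i]=9>B[j]=5 take 5, j++
i=2 j=3: A[i]=9<=B[j]=21 take 9, i++
i=3 j=3: A[i]=12<=B[j]=21 take 12, i++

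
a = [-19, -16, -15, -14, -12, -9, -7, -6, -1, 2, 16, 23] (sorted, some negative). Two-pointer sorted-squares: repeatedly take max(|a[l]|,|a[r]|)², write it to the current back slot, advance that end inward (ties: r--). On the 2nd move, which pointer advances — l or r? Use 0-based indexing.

l=0 r=11: |-19|<=|23| out[11]=529, r--
l=0 r=10: |-19|>|16| out[10]=361, l++

l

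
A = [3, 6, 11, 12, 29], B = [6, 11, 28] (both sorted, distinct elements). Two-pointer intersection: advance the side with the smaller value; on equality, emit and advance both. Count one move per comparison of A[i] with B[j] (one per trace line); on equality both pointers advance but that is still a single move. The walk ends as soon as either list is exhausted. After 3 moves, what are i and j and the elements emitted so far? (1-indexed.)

i=4, j=3, emitted=[6, 11]

[i=1,j=1] 3<6 → i++
[i=2,j=1] 6==6 emit → i++,j++
[i=3,j=2] 11==11 emit → i++,j++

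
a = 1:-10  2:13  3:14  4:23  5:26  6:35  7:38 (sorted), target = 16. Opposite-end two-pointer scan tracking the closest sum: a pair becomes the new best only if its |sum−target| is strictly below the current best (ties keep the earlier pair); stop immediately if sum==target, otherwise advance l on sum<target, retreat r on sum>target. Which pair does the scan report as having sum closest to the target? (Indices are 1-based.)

pair (-10, 26) with sum 16 (|Δ|=0)

l=1 r=7: -10+38=28 d=12 *, r--
l=1 r=6: -10+35=25 d=9 *, r--
l=1 r=5: -10+26=16 d=0 *, stop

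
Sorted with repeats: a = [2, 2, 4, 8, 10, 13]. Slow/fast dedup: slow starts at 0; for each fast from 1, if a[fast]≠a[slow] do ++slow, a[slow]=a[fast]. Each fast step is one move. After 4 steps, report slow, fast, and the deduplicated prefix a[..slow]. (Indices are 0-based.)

slow=3, fast=5, prefix=[2, 4, 8, 10]

(s=0,f=1) a[fast]=2=a[slow] dup → fast++
(s=0,f=2) a[fast]=4≠a[slow]=2 write a[1]=4 → slow++,fast++
(s=1,f=3) a[fast]=8≠a[slow]=4 write a[2]=8 → slow++,fast++
(s=2,f=4) a[fast]=10≠a[slow]=8 write a[3]=10 → slow++,fast++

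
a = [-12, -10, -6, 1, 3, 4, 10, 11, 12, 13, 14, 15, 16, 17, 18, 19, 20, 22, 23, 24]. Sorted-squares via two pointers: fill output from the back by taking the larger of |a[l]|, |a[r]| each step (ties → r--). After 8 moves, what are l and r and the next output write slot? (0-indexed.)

l=0, r=11, next write slot=11

l=0 r=19: |-12|<=|24| out[19]=576, r--
l=0 r=18: |-12|<=|23| out[18]=529, r--
l=0 r=17: |-12|<=|22| out[17]=484, r--
l=0 r=16: |-12|<=|20| out[16]=400, r--
l=0 r=15: |-12|<=|19| out[15]=361, r--
l=0 r=14: |-12|<=|18| out[14]=324, r--
l=0 r=13: |-12|<=|17| out[13]=289, r--
l=0 r=12: |-12|<=|16| out[12]=256, r--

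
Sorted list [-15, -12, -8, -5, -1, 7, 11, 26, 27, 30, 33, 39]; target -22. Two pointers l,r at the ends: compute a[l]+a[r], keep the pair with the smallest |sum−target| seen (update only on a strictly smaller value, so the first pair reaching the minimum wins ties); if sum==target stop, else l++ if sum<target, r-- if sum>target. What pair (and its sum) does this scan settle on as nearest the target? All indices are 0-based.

pair (-15, -8) with sum -23 (|Δ|=1)

l=0 r=11: -15+39=24 d=46 *, r--
l=0 r=10: -15+33=18 d=40 *, r--
l=0 r=9: -15+30=15 d=37 *, r--
l=0 r=8: -15+27=12 d=34 *, r--
l=0 r=7: -15+26=11 d=33 *, r--
l=0 r=6: -15+11=-4 d=18 *, r--
l=0 r=5: -15+7=-8 d=14 *, r--
l=0 r=4: -15+-1=-16 d=6 *, r--
l=0 r=3: -15+-5=-20 d=2 *, r--
l=0 r=2: -15+-8=-23 d=1 *, l++
l=1 r=2: -12+-8=-20 d=2, r--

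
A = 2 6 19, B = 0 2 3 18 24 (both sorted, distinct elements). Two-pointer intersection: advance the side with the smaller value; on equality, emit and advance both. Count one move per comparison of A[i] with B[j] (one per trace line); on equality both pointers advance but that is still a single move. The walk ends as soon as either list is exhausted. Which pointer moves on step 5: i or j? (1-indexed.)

j

i=1 j=1: 2>0, j++
i=1 j=2: 2==2 emit, i++,j++
i=2 j=3: 6>3, j++
i=2 j=4: 6<18, i++
i=3 j=4: 19>18, j++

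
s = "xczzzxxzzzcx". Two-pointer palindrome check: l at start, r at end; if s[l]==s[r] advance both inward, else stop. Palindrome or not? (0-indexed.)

[0,11] 'x'=='x' → l++,r--
[1,10] 'c'=='c' → l++,r--
[2,9] 'z'=='z' → l++,r--
[3,8] 'z'=='z' → l++,r--
[4,7] 'z'=='z' → l++,r--
[5,6] 'x'=='x' → l++,r--

palindrome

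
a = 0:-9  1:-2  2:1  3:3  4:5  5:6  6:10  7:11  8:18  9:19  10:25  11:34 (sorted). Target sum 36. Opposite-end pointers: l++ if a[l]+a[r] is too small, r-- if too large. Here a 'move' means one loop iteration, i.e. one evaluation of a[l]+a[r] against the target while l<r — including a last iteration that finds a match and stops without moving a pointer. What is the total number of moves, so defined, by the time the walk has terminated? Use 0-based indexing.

9 moves

l=0 r=11: -9+34=25 <36, l++
l=1 r=11: -2+34=32 <36, l++
l=2 r=11: 1+34=35 <36, l++
l=3 r=11: 3+34=37 >36, r--
l=3 r=10: 3+25=28 <36, l++
l=4 r=10: 5+25=30 <36, l++
l=5 r=10: 6+25=31 <36, l++
l=6 r=10: 10+25=35 <36, l++
l=7 r=10: 11+25=36, found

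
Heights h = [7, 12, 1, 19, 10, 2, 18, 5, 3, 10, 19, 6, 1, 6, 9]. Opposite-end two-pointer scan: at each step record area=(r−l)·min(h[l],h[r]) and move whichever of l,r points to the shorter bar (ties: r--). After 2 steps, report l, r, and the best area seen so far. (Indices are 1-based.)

[1,15] min(7,9)*14=98 best=98 * → l++
[2,15] min(12,9)*13=117 best=117 * → r--

l=2, r=14, best area=117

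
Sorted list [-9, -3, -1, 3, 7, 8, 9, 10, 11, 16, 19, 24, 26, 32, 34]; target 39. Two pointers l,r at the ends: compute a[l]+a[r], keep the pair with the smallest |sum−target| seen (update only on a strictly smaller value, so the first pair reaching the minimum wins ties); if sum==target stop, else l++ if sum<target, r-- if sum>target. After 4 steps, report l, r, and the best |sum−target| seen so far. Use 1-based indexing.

l=1 r=15: -9+34=25 d=14 *, l++
l=2 r=15: -3+34=31 d=8 *, l++
l=3 r=15: -1+34=33 d=6 *, l++
l=4 r=15: 3+34=37 d=2 *, l++

l=5, r=15, best |Δ|=2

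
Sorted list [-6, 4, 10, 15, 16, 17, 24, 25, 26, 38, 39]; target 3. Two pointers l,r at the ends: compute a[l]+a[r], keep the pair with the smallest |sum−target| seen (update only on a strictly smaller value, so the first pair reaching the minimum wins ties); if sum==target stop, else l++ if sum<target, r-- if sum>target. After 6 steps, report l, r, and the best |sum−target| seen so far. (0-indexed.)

[0,10] -6+39=33 d=30 * → r--
[0,9] -6+38=32 d=29 * → r--
[0,8] -6+26=20 d=17 * → r--
[0,7] -6+25=19 d=16 * → r--
[0,6] -6+24=18 d=15 * → r--
[0,5] -6+17=11 d=8 * → r--

l=0, r=4, best |Δ|=8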